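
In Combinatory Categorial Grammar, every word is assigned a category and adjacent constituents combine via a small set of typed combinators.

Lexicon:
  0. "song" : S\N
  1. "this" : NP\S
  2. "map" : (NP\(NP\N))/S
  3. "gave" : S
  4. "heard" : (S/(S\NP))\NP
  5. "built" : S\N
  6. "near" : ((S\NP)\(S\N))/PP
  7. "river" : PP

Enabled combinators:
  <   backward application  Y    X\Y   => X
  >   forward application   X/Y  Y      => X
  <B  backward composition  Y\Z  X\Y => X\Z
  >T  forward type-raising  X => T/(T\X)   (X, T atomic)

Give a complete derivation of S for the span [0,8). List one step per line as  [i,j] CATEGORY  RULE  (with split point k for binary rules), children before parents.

[0,8] S   >
  [0,5] S/(S\NP)   <
    [0,4] NP   <
      [0,2] NP\N   <B
        [0,1] "song" : S\N
        [1,2] "this" : NP\S
      [2,4] NP\(NP\N)   >
        [2,3] "map" : (NP\(NP\N))/S
        [3,4] "gave" : S
    [4,5] "heard" : (S/(S\NP))\NP
  [5,8] S\NP   <
    [5,6] "built" : S\N
    [6,8] (S\NP)\(S\N)   >
      [6,7] "near" : ((S\NP)\(S\N))/PP
      [7,8] "river" : PP

[0,1] S\N  lex  "song"
[1,2] NP\S  lex  "this"
[0,2] NP\N  <B  k=1
[2,3] (NP\(NP\N))/S  lex  "map"
[3,4] S  lex  "gave"
[2,4] NP\(NP\N)  >  k=3
[0,4] NP  <  k=2
[4,5] (S/(S\NP))\NP  lex  "heard"
[0,5] S/(S\NP)  <  k=4
[5,6] S\N  lex  "built"
[6,7] ((S\NP)\(S\N))/PP  lex  "near"
[7,8] PP  lex  "river"
[6,8] (S\NP)\(S\N)  >  k=7
[5,8] S\NP  <  k=6
[0,8] S  >  k=5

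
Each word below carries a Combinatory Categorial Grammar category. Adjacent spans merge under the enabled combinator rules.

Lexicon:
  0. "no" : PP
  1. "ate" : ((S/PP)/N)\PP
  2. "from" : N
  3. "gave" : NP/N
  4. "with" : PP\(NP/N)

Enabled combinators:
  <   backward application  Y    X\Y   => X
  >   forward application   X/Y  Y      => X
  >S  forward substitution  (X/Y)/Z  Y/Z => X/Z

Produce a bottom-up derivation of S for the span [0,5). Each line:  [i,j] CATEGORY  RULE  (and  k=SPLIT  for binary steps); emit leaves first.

[0,1] PP  lex  "no"
[1,2] ((S/PP)/N)\PP  lex  "ate"
[0,2] (S/PP)/N  <  k=1
[2,3] N  lex  "from"
[0,3] S/PP  >  k=2
[3,4] NP/N  lex  "gave"
[4,5] PP\(NP/N)  lex  "with"
[3,5] PP  <  k=4
[0,5] S  >  k=3

[0,5] S   >
  [0,3] S/PP   >
    [0,2] (S/PP)/N   <
      [0,1] "no" : PP
      [1,2] "ate" : ((S/PP)/N)\PP
    [2,3] "from" : N
  [3,5] PP   <
    [3,4] "gave" : NP/N
    [4,5] "with" : PP\(NP/N)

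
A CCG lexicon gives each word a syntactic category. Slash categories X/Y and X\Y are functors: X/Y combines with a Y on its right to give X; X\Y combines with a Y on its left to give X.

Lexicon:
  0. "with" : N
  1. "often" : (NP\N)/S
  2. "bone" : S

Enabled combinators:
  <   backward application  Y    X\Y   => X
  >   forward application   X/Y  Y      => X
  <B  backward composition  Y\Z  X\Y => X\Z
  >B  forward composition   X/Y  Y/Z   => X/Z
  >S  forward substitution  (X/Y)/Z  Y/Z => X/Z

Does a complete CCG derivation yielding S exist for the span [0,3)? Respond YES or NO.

N (NP\N)/S S
CKY chart[0,3] = {NP}; S ∉ chart

NO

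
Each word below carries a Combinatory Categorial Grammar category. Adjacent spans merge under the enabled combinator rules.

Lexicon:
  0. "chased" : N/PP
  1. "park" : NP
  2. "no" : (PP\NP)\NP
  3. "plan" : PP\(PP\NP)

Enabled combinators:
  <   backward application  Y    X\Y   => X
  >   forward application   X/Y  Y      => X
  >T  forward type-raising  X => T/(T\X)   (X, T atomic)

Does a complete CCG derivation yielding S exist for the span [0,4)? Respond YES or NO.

NO

N/PP NP (PP\NP)\NP PP\(PP\NP)
CKY chart[0,4] = {N, N/(N\N), NP/(NP\N), PP/(PP\N), S/(S\N)}; S ∉ chart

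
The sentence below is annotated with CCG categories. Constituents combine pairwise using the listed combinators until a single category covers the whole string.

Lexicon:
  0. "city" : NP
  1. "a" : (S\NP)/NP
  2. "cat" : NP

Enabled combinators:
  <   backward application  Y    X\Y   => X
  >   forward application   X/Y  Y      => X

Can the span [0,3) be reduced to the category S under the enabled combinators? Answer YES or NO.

YES

[0,3] S   <
  [0,1] "city" : NP
  [1,3] S\NP   >
    [1,2] "a" : (S\NP)/NP
    [2,3] "cat" : NP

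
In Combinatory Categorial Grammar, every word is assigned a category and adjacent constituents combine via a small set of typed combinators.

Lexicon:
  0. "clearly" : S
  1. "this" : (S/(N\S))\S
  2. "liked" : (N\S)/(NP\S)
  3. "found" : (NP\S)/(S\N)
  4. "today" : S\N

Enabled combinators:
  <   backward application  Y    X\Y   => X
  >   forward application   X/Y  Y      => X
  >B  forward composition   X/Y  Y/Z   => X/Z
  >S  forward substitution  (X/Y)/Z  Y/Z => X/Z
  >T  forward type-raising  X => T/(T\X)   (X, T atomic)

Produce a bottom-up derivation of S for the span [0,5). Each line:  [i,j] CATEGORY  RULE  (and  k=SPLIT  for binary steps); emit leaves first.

[0,1] S  lex  "clearly"
[1,2] (S/(N\S))\S  lex  "this"
[0,2] S/(N\S)  <  k=1
[2,3] (N\S)/(NP\S)  lex  "liked"
[3,4] (NP\S)/(S\N)  lex  "found"
[4,5] S\N  lex  "today"
[3,5] NP\S  >  k=4
[2,5] N\S  >  k=3
[0,5] S  >  k=2

[0,5] S   >
  [0,2] S/(N\S)   <
    [0,1] "clearly" : S
    [1,2] "this" : (S/(N\S))\S
  [2,5] N\S   >
    [2,3] "liked" : (N\S)/(NP\S)
    [3,5] NP\S   >
      [3,4] "found" : (NP\S)/(S\N)
      [4,5] "today" : S\N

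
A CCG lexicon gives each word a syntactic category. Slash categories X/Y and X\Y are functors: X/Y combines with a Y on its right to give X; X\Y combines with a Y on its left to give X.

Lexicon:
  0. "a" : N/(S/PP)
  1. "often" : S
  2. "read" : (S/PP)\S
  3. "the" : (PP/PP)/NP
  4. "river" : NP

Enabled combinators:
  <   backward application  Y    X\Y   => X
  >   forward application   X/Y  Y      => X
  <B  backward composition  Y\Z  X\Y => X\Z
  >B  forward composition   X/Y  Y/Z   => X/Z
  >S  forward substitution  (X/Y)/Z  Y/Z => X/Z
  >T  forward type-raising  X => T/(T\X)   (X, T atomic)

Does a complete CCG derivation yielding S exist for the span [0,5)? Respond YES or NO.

NO

N/(S/PP) S (S/PP)\S (PP/PP)/NP NP
CKY chart[0,5] = {N, N/(N\N), NP/(NP\N), PP/(PP\N), S/(S\N)}; S ∉ chart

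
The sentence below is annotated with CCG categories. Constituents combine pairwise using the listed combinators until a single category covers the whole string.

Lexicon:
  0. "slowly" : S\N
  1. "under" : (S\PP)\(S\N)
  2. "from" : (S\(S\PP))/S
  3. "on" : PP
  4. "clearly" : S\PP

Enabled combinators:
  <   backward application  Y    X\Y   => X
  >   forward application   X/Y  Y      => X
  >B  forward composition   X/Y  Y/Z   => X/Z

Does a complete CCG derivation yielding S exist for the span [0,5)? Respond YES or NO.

YES

[0,5] S   <
  [0,2] S\PP   <
    [0,1] "slowly" : S\N
    [1,2] "under" : (S\PP)\(S\N)
  [2,5] S\(S\PP)   >
    [2,3] "from" : (S\(S\PP))/S
    [3,5] S   <
      [3,4] "on" : PP
      [4,5] "clearly" : S\PP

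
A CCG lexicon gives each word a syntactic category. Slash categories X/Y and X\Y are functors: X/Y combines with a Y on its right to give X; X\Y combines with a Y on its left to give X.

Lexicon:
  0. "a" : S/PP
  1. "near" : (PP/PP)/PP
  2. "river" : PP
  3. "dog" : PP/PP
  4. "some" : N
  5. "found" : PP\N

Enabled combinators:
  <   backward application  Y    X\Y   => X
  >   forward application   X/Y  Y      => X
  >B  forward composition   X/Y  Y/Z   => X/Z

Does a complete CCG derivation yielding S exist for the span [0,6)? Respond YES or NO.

YES

[0,6] S   >
  [0,4] S/PP   >B
    [0,3] S/PP   >B
      [0,1] "a" : S/PP
      [1,3] PP/PP   >
        [1,2] "near" : (PP/PP)/PP
        [2,3] "river" : PP
    [3,4] "dog" : PP/PP
  [4,6] PP   <
    [4,5] "some" : N
    [5,6] "found" : PP\N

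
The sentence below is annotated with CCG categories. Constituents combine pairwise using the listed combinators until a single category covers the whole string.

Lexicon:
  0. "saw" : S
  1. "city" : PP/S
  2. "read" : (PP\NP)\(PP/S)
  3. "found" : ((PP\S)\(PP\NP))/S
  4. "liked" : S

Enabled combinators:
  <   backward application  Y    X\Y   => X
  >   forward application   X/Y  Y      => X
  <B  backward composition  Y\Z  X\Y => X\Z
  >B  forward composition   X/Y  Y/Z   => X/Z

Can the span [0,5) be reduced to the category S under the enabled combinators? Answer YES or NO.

S PP/S (PP\NP)\(PP/S) ((PP\S)\(PP\NP))/S S
CKY chart[0,5] = {PP}; S ∉ chart

NO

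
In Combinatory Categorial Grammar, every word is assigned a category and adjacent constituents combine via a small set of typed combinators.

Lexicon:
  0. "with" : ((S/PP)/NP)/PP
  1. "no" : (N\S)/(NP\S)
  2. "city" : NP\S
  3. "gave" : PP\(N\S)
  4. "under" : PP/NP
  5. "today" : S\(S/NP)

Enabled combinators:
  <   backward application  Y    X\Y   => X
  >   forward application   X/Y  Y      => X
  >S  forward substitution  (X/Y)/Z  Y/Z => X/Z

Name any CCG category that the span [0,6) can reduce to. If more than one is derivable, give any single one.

[0,6] S   <
  [0,5] S/NP   >S
    [0,4] (S/PP)/NP   >
      [0,1] "with" : ((S/PP)/NP)/PP
      [1,4] PP   <
        [1,3] N\S   >
          [1,2] "no" : (N\S)/(NP\S)
          [2,3] "city" : NP\S
        [3,4] "gave" : PP\(N\S)
    [4,5] "under" : PP/NP
  [5,6] "today" : S\(S/NP)

S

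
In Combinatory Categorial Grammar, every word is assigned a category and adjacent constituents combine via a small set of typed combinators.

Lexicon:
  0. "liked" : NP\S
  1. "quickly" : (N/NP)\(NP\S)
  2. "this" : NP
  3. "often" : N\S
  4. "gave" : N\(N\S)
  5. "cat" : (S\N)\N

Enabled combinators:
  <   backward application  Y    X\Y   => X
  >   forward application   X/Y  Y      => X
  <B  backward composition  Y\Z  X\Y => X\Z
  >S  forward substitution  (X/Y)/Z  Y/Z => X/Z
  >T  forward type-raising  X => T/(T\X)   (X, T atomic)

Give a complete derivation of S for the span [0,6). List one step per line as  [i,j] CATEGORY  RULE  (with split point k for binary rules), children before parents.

[0,1] NP\S  lex  "liked"
[1,2] (N/NP)\(NP\S)  lex  "quickly"
[0,2] N/NP  <  k=1
[2,3] NP  lex  "this"
[0,3] N  >  k=2
[3,4] N\S  lex  "often"
[4,5] N\(N\S)  lex  "gave"
[3,5] N  <  k=4
[5,6] (S\N)\N  lex  "cat"
[3,6] S\N  <  k=5
[0,6] S  <  k=3

[0,6] S   <
  [0,3] N   >
    [0,2] N/NP   <
      [0,1] "liked" : NP\S
      [1,2] "quickly" : (N/NP)\(NP\S)
    [2,3] "this" : NP
  [3,6] S\N   <
    [3,5] N   <
      [3,4] "often" : N\S
      [4,5] "gave" : N\(N\S)
    [5,6] "cat" : (S\N)\N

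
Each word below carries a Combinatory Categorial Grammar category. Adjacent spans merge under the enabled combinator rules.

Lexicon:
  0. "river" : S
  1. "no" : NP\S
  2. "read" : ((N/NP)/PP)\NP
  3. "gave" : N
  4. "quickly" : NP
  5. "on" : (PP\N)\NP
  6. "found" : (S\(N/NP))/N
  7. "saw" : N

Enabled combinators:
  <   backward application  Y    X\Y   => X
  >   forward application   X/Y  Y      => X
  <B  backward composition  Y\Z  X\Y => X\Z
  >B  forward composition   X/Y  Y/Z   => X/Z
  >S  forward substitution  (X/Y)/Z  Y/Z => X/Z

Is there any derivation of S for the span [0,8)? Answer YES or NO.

YES

[0,8] S   <
  [0,6] N/NP   >
    [0,3] (N/NP)/PP   <
      [0,2] NP   <
        [0,1] "river" : S
        [1,2] "no" : NP\S
      [2,3] "read" : ((N/NP)/PP)\NP
    [3,6] PP   <
      [3,4] "gave" : N
      [4,6] PP\N   <
        [4,5] "quickly" : NP
        [5,6] "on" : (PP\N)\NP
  [6,8] S\(N/NP)   >
    [6,7] "found" : (S\(N/NP))/N
    [7,8] "saw" : N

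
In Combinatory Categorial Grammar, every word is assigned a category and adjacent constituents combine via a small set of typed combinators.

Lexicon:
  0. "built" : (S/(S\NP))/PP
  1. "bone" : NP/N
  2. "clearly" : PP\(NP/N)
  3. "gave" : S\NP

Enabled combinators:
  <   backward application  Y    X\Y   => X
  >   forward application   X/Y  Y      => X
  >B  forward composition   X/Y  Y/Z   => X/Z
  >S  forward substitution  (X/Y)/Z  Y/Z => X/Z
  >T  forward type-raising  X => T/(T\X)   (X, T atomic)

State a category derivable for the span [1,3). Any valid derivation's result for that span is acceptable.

PP

[0,4] S   >
  [0,3] S/(S\NP)   >
    [0,1] "built" : (S/(S\NP))/PP
    [1,3] PP   <
      [1,2] "bone" : NP/N
      [2,3] "clearly" : PP\(NP/N)
  [3,4] "gave" : S\NP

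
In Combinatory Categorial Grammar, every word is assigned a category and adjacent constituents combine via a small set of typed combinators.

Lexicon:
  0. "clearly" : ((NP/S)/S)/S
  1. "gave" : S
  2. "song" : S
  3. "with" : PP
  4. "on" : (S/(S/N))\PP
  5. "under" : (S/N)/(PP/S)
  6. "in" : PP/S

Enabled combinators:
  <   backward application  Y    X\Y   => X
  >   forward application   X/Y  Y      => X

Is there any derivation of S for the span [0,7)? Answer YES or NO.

((NP/S)/S)/S S S PP (S/(S/N))\PP (S/N)/(PP/S) PP/S
CKY chart[0,7] = {NP}; S ∉ chart

NO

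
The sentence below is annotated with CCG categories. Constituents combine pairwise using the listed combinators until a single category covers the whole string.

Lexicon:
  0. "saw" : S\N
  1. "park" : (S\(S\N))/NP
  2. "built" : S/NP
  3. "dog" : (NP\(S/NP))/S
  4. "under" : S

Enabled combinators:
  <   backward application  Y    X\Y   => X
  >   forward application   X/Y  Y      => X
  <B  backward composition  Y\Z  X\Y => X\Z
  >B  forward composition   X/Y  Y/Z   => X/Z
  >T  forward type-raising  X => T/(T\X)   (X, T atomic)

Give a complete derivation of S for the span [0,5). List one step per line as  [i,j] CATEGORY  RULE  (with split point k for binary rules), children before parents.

[0,5] S   <
  [0,1] "saw" : S\N
  [1,5] S\(S\N)   >
    [1,2] "park" : (S\(S\N))/NP
    [2,5] NP   <
      [2,3] "built" : S/NP
      [3,5] NP\(S/NP)   >
        [3,4] "dog" : (NP\(S/NP))/S
        [4,5] "under" : S

[0,1] S\N  lex  "saw"
[1,2] (S\(S\N))/NP  lex  "park"
[2,3] S/NP  lex  "built"
[3,4] (NP\(S/NP))/S  lex  "dog"
[4,5] S  lex  "under"
[3,5] NP\(S/NP)  >  k=4
[2,5] NP  <  k=3
[1,5] S\(S\N)  >  k=2
[0,5] S  <  k=1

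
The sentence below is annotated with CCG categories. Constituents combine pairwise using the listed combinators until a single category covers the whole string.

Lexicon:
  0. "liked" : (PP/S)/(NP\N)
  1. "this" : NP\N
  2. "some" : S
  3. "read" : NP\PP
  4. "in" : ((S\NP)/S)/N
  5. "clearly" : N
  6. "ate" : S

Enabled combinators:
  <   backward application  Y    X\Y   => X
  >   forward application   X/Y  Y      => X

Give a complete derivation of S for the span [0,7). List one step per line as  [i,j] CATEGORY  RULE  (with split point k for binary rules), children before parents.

[0,1] (PP/S)/(NP\N)  lex  "liked"
[1,2] NP\N  lex  "this"
[0,2] PP/S  >  k=1
[2,3] S  lex  "some"
[0,3] PP  >  k=2
[3,4] NP\PP  lex  "read"
[0,4] NP  <  k=3
[4,5] ((S\NP)/S)/N  lex  "in"
[5,6] N  lex  "clearly"
[4,6] (S\NP)/S  >  k=5
[6,7] S  lex  "ate"
[4,7] S\NP  >  k=6
[0,7] S  <  k=4

[0,7] S   <
  [0,4] NP   <
    [0,3] PP   >
      [0,2] PP/S   >
        [0,1] "liked" : (PP/S)/(NP\N)
        [1,2] "this" : NP\N
      [2,3] "some" : S
    [3,4] "read" : NP\PP
  [4,7] S\NP   >
    [4,6] (S\NP)/S   >
      [4,5] "in" : ((S\NP)/S)/N
      [5,6] "clearly" : N
    [6,7] "ate" : S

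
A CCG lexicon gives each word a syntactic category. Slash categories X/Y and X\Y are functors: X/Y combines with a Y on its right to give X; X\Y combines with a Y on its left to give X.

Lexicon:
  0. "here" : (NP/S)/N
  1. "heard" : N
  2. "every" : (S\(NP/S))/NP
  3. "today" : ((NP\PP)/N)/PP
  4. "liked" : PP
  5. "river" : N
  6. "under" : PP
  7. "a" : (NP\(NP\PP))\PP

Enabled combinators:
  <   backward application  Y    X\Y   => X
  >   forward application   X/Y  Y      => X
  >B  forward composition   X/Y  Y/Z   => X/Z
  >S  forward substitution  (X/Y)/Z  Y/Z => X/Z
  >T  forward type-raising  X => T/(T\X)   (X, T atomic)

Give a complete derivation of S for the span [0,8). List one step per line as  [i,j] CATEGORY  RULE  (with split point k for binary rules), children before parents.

[0,8] S   <
  [0,2] NP/S   >
    [0,1] "here" : (NP/S)/N
    [1,2] "heard" : N
  [2,8] S\(NP/S)   >
    [2,3] "every" : (S\(NP/S))/NP
    [3,8] NP   <
      [3,6] NP\PP   >
        [3,5] (NP\PP)/N   >
          [3,4] "today" : ((NP\PP)/N)/PP
          [4,5] "liked" : PP
        [5,6] "river" : N
      [6,8] NP\(NP\PP)   <
        [6,7] "under" : PP
        [7,8] "a" : (NP\(NP\PP))\PP

[0,1] (NP/S)/N  lex  "here"
[1,2] N  lex  "heard"
[0,2] NP/S  >  k=1
[2,3] (S\(NP/S))/NP  lex  "every"
[3,4] ((NP\PP)/N)/PP  lex  "today"
[4,5] PP  lex  "liked"
[3,5] (NP\PP)/N  >  k=4
[5,6] N  lex  "river"
[3,6] NP\PP  >  k=5
[6,7] PP  lex  "under"
[7,8] (NP\(NP\PP))\PP  lex  "a"
[6,8] NP\(NP\PP)  <  k=7
[3,8] NP  <  k=6
[2,8] S\(NP/S)  >  k=3
[0,8] S  <  k=2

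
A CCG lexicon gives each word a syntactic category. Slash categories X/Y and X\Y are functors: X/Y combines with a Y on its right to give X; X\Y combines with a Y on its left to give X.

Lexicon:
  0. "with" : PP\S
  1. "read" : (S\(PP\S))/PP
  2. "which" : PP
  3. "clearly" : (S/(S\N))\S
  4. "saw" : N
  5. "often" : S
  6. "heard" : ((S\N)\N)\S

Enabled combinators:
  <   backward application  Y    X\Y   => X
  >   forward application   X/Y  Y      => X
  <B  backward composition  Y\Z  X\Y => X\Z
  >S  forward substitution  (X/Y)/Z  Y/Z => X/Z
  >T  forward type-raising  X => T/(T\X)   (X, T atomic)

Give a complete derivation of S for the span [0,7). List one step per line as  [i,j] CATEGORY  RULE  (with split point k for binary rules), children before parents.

[0,1] PP\S  lex  "with"
[1,2] (S\(PP\S))/PP  lex  "read"
[2,3] PP  lex  "which"
[1,3] S\(PP\S)  >  k=2
[0,3] S  <  k=1
[3,4] (S/(S\N))\S  lex  "clearly"
[0,4] S/(S\N)  <  k=3
[4,5] N  lex  "saw"
[5,6] S  lex  "often"
[6,7] ((S\N)\N)\S  lex  "heard"
[5,7] (S\N)\N  <  k=6
[4,7] S\N  <  k=5
[0,7] S  >  k=4

[0,7] S   >
  [0,4] S/(S\N)   <
    [0,3] S   <
      [0,1] "with" : PP\S
      [1,3] S\(PP\S)   >
        [1,2] "read" : (S\(PP\S))/PP
        [2,3] "which" : PP
    [3,4] "clearly" : (S/(S\N))\S
  [4,7] S\N   <
    [4,5] "saw" : N
    [5,7] (S\N)\N   <
      [5,6] "often" : S
      [6,7] "heard" : ((S\N)\N)\S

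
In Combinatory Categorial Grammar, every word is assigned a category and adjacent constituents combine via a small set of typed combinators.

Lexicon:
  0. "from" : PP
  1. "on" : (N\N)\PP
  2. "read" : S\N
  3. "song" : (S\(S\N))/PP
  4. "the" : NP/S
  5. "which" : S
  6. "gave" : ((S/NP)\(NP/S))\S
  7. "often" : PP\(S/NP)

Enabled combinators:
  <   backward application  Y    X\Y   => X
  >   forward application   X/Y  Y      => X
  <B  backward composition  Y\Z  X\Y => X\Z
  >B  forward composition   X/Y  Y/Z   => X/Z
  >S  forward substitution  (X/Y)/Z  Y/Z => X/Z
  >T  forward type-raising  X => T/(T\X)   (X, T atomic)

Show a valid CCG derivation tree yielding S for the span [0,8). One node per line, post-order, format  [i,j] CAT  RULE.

[0,1] PP  lex  "from"
[1,2] (N\N)\PP  lex  "on"
[0,2] N\N  <  k=1
[2,3] S\N  lex  "read"
[0,3] S\N  <B  k=2
[3,4] (S\(S\N))/PP  lex  "song"
[4,5] NP/S  lex  "the"
[5,6] S  lex  "which"
[6,7] ((S/NP)\(NP/S))\S  lex  "gave"
[5,7] (S/NP)\(NP/S)  <  k=6
[4,7] S/NP  <  k=5
[7,8] PP\(S/NP)  lex  "often"
[4,8] PP  <  k=7
[3,8] S\(S\N)  >  k=4
[0,8] S  <  k=3

[0,8] S   <
  [0,3] S\N   <B
    [0,2] N\N   <
      [0,1] "from" : PP
      [1,2] "on" : (N\N)\PP
    [2,3] "read" : S\N
  [3,8] S\(S\N)   >
    [3,4] "song" : (S\(S\N))/PP
    [4,8] PP   <
      [4,7] S/NP   <
        [4,5] "the" : NP/S
        [5,7] (S/NP)\(NP/S)   <
          [5,6] "which" : S
          [6,7] "gave" : ((S/NP)\(NP/S))\S
      [7,8] "often" : PP\(S/NP)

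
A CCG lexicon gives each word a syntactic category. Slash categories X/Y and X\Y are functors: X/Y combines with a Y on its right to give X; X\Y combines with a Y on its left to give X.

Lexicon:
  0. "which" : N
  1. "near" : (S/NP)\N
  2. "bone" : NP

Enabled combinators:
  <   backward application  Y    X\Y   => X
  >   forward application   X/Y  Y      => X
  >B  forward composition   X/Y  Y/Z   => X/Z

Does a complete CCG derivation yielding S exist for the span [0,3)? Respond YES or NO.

YES

[0,3] S   >
  [0,2] S/NP   <
    [0,1] "which" : N
    [1,2] "near" : (S/NP)\N
  [2,3] "bone" : NP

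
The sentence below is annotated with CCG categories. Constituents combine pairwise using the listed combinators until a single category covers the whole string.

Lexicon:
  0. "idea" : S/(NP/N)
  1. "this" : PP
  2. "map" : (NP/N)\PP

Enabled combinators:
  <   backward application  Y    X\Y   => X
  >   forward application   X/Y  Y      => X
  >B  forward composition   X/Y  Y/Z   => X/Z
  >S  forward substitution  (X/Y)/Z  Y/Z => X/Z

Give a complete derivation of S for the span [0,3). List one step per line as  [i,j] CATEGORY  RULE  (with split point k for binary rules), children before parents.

[0,3] S   >
  [0,1] "idea" : S/(NP/N)
  [1,3] NP/N   <
    [1,2] "this" : PP
    [2,3] "map" : (NP/N)\PP

[0,1] S/(NP/N)  lex  "idea"
[1,2] PP  lex  "this"
[2,3] (NP/N)\PP  lex  "map"
[1,3] NP/N  <  k=2
[0,3] S  >  k=1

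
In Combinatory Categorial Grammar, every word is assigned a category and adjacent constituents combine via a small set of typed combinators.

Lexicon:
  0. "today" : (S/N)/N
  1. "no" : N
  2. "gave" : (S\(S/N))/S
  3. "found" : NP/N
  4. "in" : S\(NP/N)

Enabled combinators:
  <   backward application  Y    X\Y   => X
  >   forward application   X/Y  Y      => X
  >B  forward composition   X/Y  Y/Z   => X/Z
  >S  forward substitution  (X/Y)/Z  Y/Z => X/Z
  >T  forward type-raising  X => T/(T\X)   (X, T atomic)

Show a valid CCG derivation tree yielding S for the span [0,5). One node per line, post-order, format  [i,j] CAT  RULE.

[0,5] S   <
  [0,2] S/N   >
    [0,1] "today" : (S/N)/N
    [1,2] "no" : N
  [2,5] S\(S/N)   >
    [2,3] "gave" : (S\(S/N))/S
    [3,5] S   <
      [3,4] "found" : NP/N
      [4,5] "in" : S\(NP/N)

[0,1] (S/N)/N  lex  "today"
[1,2] N  lex  "no"
[0,2] S/N  >  k=1
[2,3] (S\(S/N))/S  lex  "gave"
[3,4] NP/N  lex  "found"
[4,5] S\(NP/N)  lex  "in"
[3,5] S  <  k=4
[2,5] S\(S/N)  >  k=3
[0,5] S  <  k=2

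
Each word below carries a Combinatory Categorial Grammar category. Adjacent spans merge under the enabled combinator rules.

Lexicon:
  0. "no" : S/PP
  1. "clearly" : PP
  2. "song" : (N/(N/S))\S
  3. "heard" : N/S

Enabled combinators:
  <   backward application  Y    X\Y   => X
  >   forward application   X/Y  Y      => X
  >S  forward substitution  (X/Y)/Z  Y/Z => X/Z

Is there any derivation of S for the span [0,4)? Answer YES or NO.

NO

S/PP PP (N/(N/S))\S N/S
CKY chart[0,4] = {N}; S ∉ chart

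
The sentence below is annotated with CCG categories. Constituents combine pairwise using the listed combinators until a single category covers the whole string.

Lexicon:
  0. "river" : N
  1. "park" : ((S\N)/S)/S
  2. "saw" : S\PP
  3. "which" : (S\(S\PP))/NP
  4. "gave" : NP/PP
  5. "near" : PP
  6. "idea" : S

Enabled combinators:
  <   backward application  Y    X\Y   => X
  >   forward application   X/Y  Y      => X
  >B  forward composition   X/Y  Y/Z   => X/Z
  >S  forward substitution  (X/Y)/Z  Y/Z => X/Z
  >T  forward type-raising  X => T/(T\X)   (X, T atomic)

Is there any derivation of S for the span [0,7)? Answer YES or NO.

[0,7] S   <
  [0,1] "river" : N
  [1,7] S\N   >
    [1,6] (S\N)/S   >
      [1,2] "park" : ((S\N)/S)/S
      [2,6] S   <
        [2,3] "saw" : S\PP
        [3,6] S\(S\PP)   >
          [3,4] "which" : (S\(S\PP))/NP
          [4,6] NP   >
            [4,5] "gave" : NP/PP
            [5,6] "near" : PP
    [6,7] "idea" : S

YES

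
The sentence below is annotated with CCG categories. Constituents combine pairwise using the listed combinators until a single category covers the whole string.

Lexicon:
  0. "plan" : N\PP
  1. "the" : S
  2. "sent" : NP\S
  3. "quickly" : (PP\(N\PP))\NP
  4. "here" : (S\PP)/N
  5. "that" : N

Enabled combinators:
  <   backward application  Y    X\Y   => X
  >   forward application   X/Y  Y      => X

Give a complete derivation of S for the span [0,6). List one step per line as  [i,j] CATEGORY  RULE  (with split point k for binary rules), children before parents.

[0,6] S   <
  [0,4] PP   <
    [0,1] "plan" : N\PP
    [1,4] PP\(N\PP)   <
      [1,3] NP   <
        [1,2] "the" : S
        [2,3] "sent" : NP\S
      [3,4] "quickly" : (PP\(N\PP))\NP
  [4,6] S\PP   >
    [4,5] "here" : (S\PP)/N
    [5,6] "that" : N

[0,1] N\PP  lex  "plan"
[1,2] S  lex  "the"
[2,3] NP\S  lex  "sent"
[1,3] NP  <  k=2
[3,4] (PP\(N\PP))\NP  lex  "quickly"
[1,4] PP\(N\PP)  <  k=3
[0,4] PP  <  k=1
[4,5] (S\PP)/N  lex  "here"
[5,6] N  lex  "that"
[4,6] S\PP  >  k=5
[0,6] S  <  k=4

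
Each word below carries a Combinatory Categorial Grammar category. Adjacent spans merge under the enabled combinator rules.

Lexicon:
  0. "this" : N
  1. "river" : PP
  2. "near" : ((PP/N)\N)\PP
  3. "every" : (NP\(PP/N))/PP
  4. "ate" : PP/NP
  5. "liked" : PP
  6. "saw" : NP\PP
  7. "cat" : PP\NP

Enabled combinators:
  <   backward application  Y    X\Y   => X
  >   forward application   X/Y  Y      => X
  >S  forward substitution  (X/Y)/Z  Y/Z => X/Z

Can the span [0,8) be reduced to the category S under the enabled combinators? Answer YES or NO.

NO

N PP ((PP/N)\N)\PP (NP\(PP/N))/PP PP/NP PP NP\PP PP\NP
CKY chart[0,8] = {PP}; S ∉ chart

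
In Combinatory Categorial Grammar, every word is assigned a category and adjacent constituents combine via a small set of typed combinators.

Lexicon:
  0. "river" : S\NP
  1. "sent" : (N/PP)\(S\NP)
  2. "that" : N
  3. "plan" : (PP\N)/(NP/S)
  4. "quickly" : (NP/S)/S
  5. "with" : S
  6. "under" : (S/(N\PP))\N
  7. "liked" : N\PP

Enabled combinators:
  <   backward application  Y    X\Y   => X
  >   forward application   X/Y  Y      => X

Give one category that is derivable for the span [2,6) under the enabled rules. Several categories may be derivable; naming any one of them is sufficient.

PP

[0,8] S   >
  [0,7] S/(N\PP)   <
    [0,6] N   >
      [0,2] N/PP   <
        [0,1] "river" : S\NP
        [1,2] "sent" : (N/PP)\(S\NP)
      [2,6] PP   <
        [2,3] "that" : N
        [3,6] PP\N   >
          [3,4] "plan" : (PP\N)/(NP/S)
          [4,6] NP/S   >
            [4,5] "quickly" : (NP/S)/S
            [5,6] "with" : S
    [6,7] "under" : (S/(N\PP))\N
  [7,8] "liked" : N\PP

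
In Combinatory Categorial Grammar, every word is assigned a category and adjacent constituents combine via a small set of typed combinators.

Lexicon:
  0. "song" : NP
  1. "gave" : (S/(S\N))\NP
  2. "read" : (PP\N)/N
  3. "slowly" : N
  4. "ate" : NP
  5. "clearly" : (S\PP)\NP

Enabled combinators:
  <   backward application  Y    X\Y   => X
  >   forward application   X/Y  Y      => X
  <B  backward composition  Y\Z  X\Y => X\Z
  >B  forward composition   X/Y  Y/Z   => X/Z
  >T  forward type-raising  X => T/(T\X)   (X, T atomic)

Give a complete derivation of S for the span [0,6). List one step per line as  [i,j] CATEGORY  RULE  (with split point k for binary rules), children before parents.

[0,1] NP  lex  "song"
[1,2] (S/(S\N))\NP  lex  "gave"
[0,2] S/(S\N)  <  k=1
[2,3] (PP\N)/N  lex  "read"
[3,4] N  lex  "slowly"
[2,4] PP\N  >  k=3
[4,5] NP  lex  "ate"
[5,6] (S\PP)\NP  lex  "clearly"
[4,6] S\PP  <  k=5
[2,6] S\N  <B  k=4
[0,6] S  >  k=2

[0,6] S   >
  [0,2] S/(S\N)   <
    [0,1] "song" : NP
    [1,2] "gave" : (S/(S\N))\NP
  [2,6] S\N   <B
    [2,4] PP\N   >
      [2,3] "read" : (PP\N)/N
      [3,4] "slowly" : N
    [4,6] S\PP   <
      [4,5] "ate" : NP
      [5,6] "clearly" : (S\PP)\NP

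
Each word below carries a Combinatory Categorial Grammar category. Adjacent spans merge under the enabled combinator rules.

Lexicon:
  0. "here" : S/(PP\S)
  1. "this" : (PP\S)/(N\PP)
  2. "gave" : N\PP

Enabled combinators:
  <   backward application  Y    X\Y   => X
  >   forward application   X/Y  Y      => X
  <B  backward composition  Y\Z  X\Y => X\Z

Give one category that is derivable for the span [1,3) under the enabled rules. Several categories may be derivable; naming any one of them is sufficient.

[0,3] S   >
  [0,1] "here" : S/(PP\S)
  [1,3] PP\S   >
    [1,2] "this" : (PP\S)/(N\PP)
    [2,3] "gave" : N\PP

PP\S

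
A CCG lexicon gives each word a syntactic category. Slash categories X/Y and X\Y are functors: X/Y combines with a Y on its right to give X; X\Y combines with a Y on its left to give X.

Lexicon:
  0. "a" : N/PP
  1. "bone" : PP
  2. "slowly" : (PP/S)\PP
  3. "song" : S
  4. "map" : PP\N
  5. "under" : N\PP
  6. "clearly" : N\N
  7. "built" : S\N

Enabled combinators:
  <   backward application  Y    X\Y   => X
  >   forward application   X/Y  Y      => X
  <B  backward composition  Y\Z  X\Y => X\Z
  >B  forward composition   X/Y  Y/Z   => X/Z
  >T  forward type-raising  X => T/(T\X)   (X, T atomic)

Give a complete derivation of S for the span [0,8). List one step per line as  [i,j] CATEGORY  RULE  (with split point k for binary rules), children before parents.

[0,8] S   <
  [0,4] N   >
    [0,1] "a" : N/PP
    [1,4] PP   >
      [1,3] PP/S   <
        [1,2] "bone" : PP
        [2,3] "slowly" : (PP/S)\PP
      [3,4] "song" : S
  [4,8] S\N   <B
    [4,6] N\N   <B
      [4,5] "map" : PP\N
      [5,6] "under" : N\PP
    [6,8] S\N   <B
      [6,7] "clearly" : N\N
      [7,8] "built" : S\N

[0,1] N/PP  lex  "a"
[1,2] PP  lex  "bone"
[2,3] (PP/S)\PP  lex  "slowly"
[1,3] PP/S  <  k=2
[3,4] S  lex  "song"
[1,4] PP  >  k=3
[0,4] N  >  k=1
[4,5] PP\N  lex  "map"
[5,6] N\PP  lex  "under"
[4,6] N\N  <B  k=5
[6,7] N\N  lex  "clearly"
[7,8] S\N  lex  "built"
[6,8] S\N  <B  k=7
[4,8] S\N  <B  k=6
[0,8] S  <  k=4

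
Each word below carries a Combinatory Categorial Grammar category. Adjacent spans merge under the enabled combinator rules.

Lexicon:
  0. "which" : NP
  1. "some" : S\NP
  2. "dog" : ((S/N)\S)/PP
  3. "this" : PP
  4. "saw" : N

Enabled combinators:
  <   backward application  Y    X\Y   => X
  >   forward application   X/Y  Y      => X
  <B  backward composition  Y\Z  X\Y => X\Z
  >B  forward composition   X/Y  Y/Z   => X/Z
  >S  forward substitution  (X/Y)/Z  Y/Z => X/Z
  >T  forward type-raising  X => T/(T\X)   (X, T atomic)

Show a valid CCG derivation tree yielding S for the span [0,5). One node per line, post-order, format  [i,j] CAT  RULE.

[0,1] NP  lex  "which"
[1,2] S\NP  lex  "some"
[0,2] S  <  k=1
[2,3] ((S/N)\S)/PP  lex  "dog"
[3,4] PP  lex  "this"
[2,4] (S/N)\S  >  k=3
[0,4] S/N  <  k=2
[4,5] N  lex  "saw"
[0,5] S  >  k=4

[0,5] S   >
  [0,4] S/N   <
    [0,2] S   <
      [0,1] "which" : NP
      [1,2] "some" : S\NP
    [2,4] (S/N)\S   >
      [2,3] "dog" : ((S/N)\S)/PP
      [3,4] "this" : PP
  [4,5] "saw" : N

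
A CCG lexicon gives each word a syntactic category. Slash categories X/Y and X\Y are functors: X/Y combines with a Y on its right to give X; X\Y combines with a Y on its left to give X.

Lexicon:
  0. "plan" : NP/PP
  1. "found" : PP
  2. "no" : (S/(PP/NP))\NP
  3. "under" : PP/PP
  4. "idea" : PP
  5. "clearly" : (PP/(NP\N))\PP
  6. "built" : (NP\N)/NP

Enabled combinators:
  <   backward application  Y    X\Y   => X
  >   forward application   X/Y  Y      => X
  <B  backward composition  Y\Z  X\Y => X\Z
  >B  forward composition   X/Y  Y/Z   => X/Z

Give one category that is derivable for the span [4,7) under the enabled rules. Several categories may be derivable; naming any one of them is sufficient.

[0,7] S   >
  [0,3] S/(PP/NP)   <
    [0,2] NP   >
      [0,1] "plan" : NP/PP
      [1,2] "found" : PP
    [2,3] "no" : (S/(PP/NP))\NP
  [3,7] PP/NP   >B
    [3,4] "under" : PP/PP
    [4,7] PP/NP   >B
      [4,6] PP/(NP\N)   <
        [4,5] "idea" : PP
        [5,6] "clearly" : (PP/(NP\N))\PP
      [6,7] "built" : (NP\N)/NP

PP/NP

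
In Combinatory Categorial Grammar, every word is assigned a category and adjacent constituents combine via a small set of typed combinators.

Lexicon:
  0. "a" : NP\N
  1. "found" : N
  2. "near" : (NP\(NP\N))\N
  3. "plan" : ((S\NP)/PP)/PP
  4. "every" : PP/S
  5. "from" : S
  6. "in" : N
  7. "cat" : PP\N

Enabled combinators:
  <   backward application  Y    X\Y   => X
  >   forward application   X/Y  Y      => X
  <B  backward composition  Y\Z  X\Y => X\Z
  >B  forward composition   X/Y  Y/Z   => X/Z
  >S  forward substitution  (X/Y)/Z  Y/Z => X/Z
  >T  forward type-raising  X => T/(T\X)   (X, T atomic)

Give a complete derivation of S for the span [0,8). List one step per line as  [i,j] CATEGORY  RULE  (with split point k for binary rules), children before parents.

[0,1] NP\N  lex  "a"
[1,2] N  lex  "found"
[2,3] (NP\(NP\N))\N  lex  "near"
[1,3] NP\(NP\N)  <  k=2
[0,3] NP  <  k=1
[3,4] ((S\NP)/PP)/PP  lex  "plan"
[4,5] PP/S  lex  "every"
[5,6] S  lex  "from"
[4,6] PP  >  k=5
[3,6] (S\NP)/PP  >  k=4
[6,7] N  lex  "in"
[7,8] PP\N  lex  "cat"
[6,8] PP  <  k=7
[3,8] S\NP  >  k=6
[0,8] S  <  k=3

[0,8] S   <
  [0,3] NP   <
    [0,1] "a" : NP\N
    [1,3] NP\(NP\N)   <
      [1,2] "found" : N
      [2,3] "near" : (NP\(NP\N))\N
  [3,8] S\NP   >
    [3,6] (S\NP)/PP   >
      [3,4] "plan" : ((S\NP)/PP)/PP
      [4,6] PP   >
        [4,5] "every" : PP/S
        [5,6] "from" : S
    [6,8] PP   <
      [6,7] "in" : N
      [7,8] "cat" : PP\N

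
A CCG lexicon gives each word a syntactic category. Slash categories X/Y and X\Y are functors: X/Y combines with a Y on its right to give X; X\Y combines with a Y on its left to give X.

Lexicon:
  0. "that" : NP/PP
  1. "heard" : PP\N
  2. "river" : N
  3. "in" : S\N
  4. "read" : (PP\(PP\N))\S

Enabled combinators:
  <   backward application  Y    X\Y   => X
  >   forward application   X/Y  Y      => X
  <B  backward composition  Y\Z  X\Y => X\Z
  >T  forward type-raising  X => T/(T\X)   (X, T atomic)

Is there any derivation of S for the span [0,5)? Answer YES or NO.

NO

NP/PP PP\N N S\N (PP\(PP\N))\S
CKY chart[0,5] = {N/(N\NP), NP, NP/(NP\NP), PP/(PP\NP), S/(S\NP)}; S ∉ chart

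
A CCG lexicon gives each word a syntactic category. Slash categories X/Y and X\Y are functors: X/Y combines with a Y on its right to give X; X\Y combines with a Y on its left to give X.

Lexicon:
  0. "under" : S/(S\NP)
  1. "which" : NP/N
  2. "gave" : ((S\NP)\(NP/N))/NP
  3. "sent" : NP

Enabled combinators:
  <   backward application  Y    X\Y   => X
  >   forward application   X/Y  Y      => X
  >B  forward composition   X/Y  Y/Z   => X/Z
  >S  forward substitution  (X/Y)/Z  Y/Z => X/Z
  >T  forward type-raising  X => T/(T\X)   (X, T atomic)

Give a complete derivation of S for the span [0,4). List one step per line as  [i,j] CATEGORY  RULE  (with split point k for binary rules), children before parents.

[0,4] S   >
  [0,1] "under" : S/(S\NP)
  [1,4] S\NP   <
    [1,2] "which" : NP/N
    [2,4] (S\NP)\(NP/N)   >
      [2,3] "gave" : ((S\NP)\(NP/N))/NP
      [3,4] "sent" : NP

[0,1] S/(S\NP)  lex  "under"
[1,2] NP/N  lex  "which"
[2,3] ((S\NP)\(NP/N))/NP  lex  "gave"
[3,4] NP  lex  "sent"
[2,4] (S\NP)\(NP/N)  >  k=3
[1,4] S\NP  <  k=2
[0,4] S  >  k=1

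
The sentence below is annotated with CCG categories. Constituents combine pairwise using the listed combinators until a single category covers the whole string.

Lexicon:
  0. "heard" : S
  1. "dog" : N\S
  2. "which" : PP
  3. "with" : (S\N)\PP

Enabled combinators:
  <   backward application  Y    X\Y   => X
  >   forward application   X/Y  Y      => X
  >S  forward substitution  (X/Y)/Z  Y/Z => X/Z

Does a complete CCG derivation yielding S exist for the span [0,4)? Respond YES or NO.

[0,4] S   <
  [0,2] N   <
    [0,1] "heard" : S
    [1,2] "dog" : N\S
  [2,4] S\N   <
    [2,3] "which" : PP
    [3,4] "with" : (S\N)\PP

YES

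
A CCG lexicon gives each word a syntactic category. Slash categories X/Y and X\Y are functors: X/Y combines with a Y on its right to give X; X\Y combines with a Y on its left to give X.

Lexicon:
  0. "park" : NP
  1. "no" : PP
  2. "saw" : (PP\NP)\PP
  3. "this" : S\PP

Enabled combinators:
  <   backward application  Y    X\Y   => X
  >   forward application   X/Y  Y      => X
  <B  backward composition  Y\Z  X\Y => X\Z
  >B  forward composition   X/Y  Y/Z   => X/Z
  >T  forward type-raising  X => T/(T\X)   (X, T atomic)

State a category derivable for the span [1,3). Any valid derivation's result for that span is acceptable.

PP\NP

[0,4] S   <
  [0,3] PP   <
    [0,1] "park" : NP
    [1,3] PP\NP   <
      [1,2] "no" : PP
      [2,3] "saw" : (PP\NP)\PP
  [3,4] "this" : S\PP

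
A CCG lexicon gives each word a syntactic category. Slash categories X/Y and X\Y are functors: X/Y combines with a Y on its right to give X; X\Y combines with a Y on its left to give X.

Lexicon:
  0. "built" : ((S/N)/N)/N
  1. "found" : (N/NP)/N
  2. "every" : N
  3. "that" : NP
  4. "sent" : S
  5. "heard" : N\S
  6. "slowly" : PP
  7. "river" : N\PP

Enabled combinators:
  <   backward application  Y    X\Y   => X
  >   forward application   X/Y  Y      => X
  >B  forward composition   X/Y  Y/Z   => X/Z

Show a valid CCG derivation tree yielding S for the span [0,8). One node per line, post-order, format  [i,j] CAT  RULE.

[0,8] S   >
  [0,6] S/N   >
    [0,4] (S/N)/N   >
      [0,1] "built" : ((S/N)/N)/N
      [1,4] N   >
        [1,3] N/NP   >
          [1,2] "found" : (N/NP)/N
          [2,3] "every" : N
        [3,4] "that" : NP
    [4,6] N   <
      [4,5] "sent" : S
      [5,6] "heard" : N\S
  [6,8] N   <
    [6,7] "slowly" : PP
    [7,8] "river" : N\PP

[0,1] ((S/N)/N)/N  lex  "built"
[1,2] (N/NP)/N  lex  "found"
[2,3] N  lex  "every"
[1,3] N/NP  >  k=2
[3,4] NP  lex  "that"
[1,4] N  >  k=3
[0,4] (S/N)/N  >  k=1
[4,5] S  lex  "sent"
[5,6] N\S  lex  "heard"
[4,6] N  <  k=5
[0,6] S/N  >  k=4
[6,7] PP  lex  "slowly"
[7,8] N\PP  lex  "river"
[6,8] N  <  k=7
[0,8] S  >  k=6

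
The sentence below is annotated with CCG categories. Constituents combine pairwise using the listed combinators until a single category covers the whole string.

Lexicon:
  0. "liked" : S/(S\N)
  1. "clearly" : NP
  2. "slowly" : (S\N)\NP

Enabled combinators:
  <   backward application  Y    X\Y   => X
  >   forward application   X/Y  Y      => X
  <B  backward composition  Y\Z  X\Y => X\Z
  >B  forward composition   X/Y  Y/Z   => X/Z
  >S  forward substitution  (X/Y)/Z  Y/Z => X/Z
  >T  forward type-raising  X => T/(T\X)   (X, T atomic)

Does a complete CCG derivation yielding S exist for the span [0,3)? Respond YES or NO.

[0,3] S   >
  [0,1] "liked" : S/(S\N)
  [1,3] S\N   <
    [1,2] "clearly" : NP
    [2,3] "slowly" : (S\N)\NP

YES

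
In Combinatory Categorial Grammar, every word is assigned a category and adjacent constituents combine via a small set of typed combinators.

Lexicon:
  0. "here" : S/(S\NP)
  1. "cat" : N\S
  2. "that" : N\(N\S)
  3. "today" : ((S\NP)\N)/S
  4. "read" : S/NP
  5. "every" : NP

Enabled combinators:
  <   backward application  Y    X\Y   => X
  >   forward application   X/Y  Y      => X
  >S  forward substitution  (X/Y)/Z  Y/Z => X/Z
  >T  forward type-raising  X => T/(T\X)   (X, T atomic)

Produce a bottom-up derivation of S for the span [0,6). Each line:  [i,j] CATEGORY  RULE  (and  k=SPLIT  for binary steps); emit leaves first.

[0,6] S   >
  [0,1] "here" : S/(S\NP)
  [1,6] S\NP   <
    [1,3] N   <
      [1,2] "cat" : N\S
      [2,3] "that" : N\(N\S)
    [3,6] (S\NP)\N   >
      [3,4] "today" : ((S\NP)\N)/S
      [4,6] S   >
        [4,5] "read" : S/NP
        [5,6] "every" : NP

[0,1] S/(S\NP)  lex  "here"
[1,2] N\S  lex  "cat"
[2,3] N\(N\S)  lex  "that"
[1,3] N  <  k=2
[3,4] ((S\NP)\N)/S  lex  "today"
[4,5] S/NP  lex  "read"
[5,6] NP  lex  "every"
[4,6] S  >  k=5
[3,6] (S\NP)\N  >  k=4
[1,6] S\NP  <  k=3
[0,6] S  >  k=1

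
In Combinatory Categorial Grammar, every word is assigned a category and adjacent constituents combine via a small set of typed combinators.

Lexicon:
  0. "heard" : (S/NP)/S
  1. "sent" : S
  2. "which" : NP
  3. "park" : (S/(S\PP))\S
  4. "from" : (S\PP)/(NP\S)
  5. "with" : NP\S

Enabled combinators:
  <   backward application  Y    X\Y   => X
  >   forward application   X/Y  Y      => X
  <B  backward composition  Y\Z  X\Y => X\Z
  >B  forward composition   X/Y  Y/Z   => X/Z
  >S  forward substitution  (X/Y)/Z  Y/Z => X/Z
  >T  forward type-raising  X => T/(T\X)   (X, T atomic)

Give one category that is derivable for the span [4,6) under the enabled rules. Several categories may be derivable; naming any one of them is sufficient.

S\PP

[0,6] S   >
  [0,4] S/(S\PP)   <
    [0,3] S   >
      [0,2] S/NP   >
        [0,1] "heard" : (S/NP)/S
        [1,2] "sent" : S
      [2,3] "which" : NP
    [3,4] "park" : (S/(S\PP))\S
  [4,6] S\PP   >
    [4,5] "from" : (S\PP)/(NP\S)
    [5,6] "with" : NP\S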